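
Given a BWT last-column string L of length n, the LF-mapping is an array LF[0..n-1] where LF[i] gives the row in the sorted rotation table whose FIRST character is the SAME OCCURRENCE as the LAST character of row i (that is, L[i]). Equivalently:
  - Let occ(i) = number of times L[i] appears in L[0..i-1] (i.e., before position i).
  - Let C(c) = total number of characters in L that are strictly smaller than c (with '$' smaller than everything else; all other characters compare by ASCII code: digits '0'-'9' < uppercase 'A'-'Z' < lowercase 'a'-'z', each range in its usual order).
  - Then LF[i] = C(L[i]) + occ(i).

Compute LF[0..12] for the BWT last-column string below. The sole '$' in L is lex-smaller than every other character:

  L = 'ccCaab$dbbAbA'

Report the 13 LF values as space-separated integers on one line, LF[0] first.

Answer: 10 11 3 4 5 6 0 12 7 8 1 9 2

Derivation:
Char counts: '$':1, 'A':2, 'C':1, 'a':2, 'b':4, 'c':2, 'd':1
C (first-col start): C('$')=0, C('A')=1, C('C')=3, C('a')=4, C('b')=6, C('c')=10, C('d')=12
L[0]='c': occ=0, LF[0]=C('c')+0=10+0=10
L[1]='c': occ=1, LF[1]=C('c')+1=10+1=11
L[2]='C': occ=0, LF[2]=C('C')+0=3+0=3
L[3]='a': occ=0, LF[3]=C('a')+0=4+0=4
L[4]='a': occ=1, LF[4]=C('a')+1=4+1=5
L[5]='b': occ=0, LF[5]=C('b')+0=6+0=6
L[6]='$': occ=0, LF[6]=C('$')+0=0+0=0
L[7]='d': occ=0, LF[7]=C('d')+0=12+0=12
L[8]='b': occ=1, LF[8]=C('b')+1=6+1=7
L[9]='b': occ=2, LF[9]=C('b')+2=6+2=8
L[10]='A': occ=0, LF[10]=C('A')+0=1+0=1
L[11]='b': occ=3, LF[11]=C('b')+3=6+3=9
L[12]='A': occ=1, LF[12]=C('A')+1=1+1=2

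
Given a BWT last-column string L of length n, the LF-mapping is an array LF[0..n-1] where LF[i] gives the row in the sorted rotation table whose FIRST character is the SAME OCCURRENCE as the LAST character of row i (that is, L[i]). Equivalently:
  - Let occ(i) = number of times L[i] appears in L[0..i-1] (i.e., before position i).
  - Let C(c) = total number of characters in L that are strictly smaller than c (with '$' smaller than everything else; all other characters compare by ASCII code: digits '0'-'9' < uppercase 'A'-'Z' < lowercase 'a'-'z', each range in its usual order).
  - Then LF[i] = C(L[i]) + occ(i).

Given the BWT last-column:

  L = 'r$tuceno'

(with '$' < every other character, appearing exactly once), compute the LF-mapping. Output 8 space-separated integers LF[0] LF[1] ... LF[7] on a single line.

Answer: 5 0 6 7 1 2 3 4

Derivation:
Char counts: '$':1, 'c':1, 'e':1, 'n':1, 'o':1, 'r':1, 't':1, 'u':1
C (first-col start): C('$')=0, C('c')=1, C('e')=2, C('n')=3, C('o')=4, C('r')=5, C('t')=6, C('u')=7
L[0]='r': occ=0, LF[0]=C('r')+0=5+0=5
L[1]='$': occ=0, LF[1]=C('$')+0=0+0=0
L[2]='t': occ=0, LF[2]=C('t')+0=6+0=6
L[3]='u': occ=0, LF[3]=C('u')+0=7+0=7
L[4]='c': occ=0, LF[4]=C('c')+0=1+0=1
L[5]='e': occ=0, LF[5]=C('e')+0=2+0=2
L[6]='n': occ=0, LF[6]=C('n')+0=3+0=3
L[7]='o': occ=0, LF[7]=C('o')+0=4+0=4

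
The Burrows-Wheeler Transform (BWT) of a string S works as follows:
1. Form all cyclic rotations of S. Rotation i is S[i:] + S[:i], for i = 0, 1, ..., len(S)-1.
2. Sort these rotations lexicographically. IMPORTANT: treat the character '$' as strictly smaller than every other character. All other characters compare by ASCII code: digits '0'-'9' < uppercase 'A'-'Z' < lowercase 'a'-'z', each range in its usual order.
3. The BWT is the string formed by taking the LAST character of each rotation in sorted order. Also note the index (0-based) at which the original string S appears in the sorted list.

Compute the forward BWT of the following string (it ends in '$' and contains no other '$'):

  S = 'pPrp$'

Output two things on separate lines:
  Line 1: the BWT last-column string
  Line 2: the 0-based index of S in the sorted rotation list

Answer: ppr$P
3

Derivation:
All 5 rotations (rotation i = S[i:]+S[:i]):
  rot[0] = pPrp$
  rot[1] = Prp$p
  rot[2] = rp$pP
  rot[3] = p$pPr
  rot[4] = $pPrp
Sorted (with $ < everything):
  sorted[0] = $pPrp  (last char: 'p')
  sorted[1] = Prp$p  (last char: 'p')
  sorted[2] = p$pPr  (last char: 'r')
  sorted[3] = pPrp$  (last char: '$')
  sorted[4] = rp$pP  (last char: 'P')
Last column: ppr$P
Original string S is at sorted index 3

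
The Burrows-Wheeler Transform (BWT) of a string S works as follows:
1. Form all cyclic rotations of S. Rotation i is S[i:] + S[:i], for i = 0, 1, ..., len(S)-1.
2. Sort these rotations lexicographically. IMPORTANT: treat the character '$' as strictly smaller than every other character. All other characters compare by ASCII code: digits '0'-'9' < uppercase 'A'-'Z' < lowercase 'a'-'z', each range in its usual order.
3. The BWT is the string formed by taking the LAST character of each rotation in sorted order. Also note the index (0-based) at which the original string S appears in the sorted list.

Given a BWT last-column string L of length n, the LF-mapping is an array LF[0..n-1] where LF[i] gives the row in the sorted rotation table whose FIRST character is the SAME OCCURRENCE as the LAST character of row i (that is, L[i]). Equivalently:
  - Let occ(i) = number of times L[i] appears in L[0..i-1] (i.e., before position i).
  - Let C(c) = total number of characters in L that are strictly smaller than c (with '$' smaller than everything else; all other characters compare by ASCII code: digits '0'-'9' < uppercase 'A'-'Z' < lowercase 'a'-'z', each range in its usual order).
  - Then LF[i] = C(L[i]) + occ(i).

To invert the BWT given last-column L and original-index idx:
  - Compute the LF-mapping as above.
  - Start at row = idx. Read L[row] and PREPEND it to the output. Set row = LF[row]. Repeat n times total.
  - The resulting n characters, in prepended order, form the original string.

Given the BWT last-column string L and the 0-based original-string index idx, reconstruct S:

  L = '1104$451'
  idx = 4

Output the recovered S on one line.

Answer: 1544101$

Derivation:
LF mapping: 2 3 1 5 0 6 7 4
Walk LF starting at row 4, prepending L[row]:
  step 1: row=4, L[4]='$', prepend. Next row=LF[4]=0
  step 2: row=0, L[0]='1', prepend. Next row=LF[0]=2
  step 3: row=2, L[2]='0', prepend. Next row=LF[2]=1
  step 4: row=1, L[1]='1', prepend. Next row=LF[1]=3
  step 5: row=3, L[3]='4', prepend. Next row=LF[3]=5
  step 6: row=5, L[5]='4', prepend. Next row=LF[5]=6
  step 7: row=6, L[6]='5', prepend. Next row=LF[6]=7
  step 8: row=7, L[7]='1', prepend. Next row=LF[7]=4
Reversed output: 1544101$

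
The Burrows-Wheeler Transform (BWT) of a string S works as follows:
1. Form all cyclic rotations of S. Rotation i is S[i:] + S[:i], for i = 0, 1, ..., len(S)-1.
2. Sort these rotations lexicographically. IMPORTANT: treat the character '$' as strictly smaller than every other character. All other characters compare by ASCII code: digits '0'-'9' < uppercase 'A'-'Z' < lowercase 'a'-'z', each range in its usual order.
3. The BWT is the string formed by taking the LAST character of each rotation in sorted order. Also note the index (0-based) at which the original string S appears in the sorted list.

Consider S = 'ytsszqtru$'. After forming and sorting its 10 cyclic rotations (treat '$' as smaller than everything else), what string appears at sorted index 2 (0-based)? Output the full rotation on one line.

Answer: ru$ytsszqt

Derivation:
All 10 rotations (rotation i = S[i:]+S[:i]):
  rot[0] = ytsszqtru$
  rot[1] = tsszqtru$y
  rot[2] = sszqtru$yt
  rot[3] = szqtru$yts
  rot[4] = zqtru$ytss
  rot[5] = qtru$ytssz
  rot[6] = tru$ytsszq
  rot[7] = ru$ytsszqt
  rot[8] = u$ytsszqtr
  rot[9] = $ytsszqtru
Sorted (with $ < everything):
  sorted[0] = $ytsszqtru
  sorted[1] = qtru$ytssz
  sorted[2] = ru$ytsszqt
  sorted[3] = sszqtru$yt
  sorted[4] = szqtru$yts
  sorted[5] = tru$ytsszq
  sorted[6] = tsszqtru$y
  sorted[7] = u$ytsszqtr
  sorted[8] = ytsszqtru$
  sorted[9] = zqtru$ytss
sorted[2] = ru$ytsszqt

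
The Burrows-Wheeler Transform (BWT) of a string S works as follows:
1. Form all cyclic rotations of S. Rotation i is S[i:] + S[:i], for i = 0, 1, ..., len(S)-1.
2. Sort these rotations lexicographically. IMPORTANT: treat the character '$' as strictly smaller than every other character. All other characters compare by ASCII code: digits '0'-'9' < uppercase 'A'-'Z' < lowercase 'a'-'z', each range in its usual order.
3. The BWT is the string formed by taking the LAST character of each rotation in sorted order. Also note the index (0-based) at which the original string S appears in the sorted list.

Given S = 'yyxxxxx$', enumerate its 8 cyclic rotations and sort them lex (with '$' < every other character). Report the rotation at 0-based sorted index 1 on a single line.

Answer: x$yyxxxx

Derivation:
All 8 rotations (rotation i = S[i:]+S[:i]):
  rot[0] = yyxxxxx$
  rot[1] = yxxxxx$y
  rot[2] = xxxxx$yy
  rot[3] = xxxx$yyx
  rot[4] = xxx$yyxx
  rot[5] = xx$yyxxx
  rot[6] = x$yyxxxx
  rot[7] = $yyxxxxx
Sorted (with $ < everything):
  sorted[0] = $yyxxxxx
  sorted[1] = x$yyxxxx
  sorted[2] = xx$yyxxx
  sorted[3] = xxx$yyxx
  sorted[4] = xxxx$yyx
  sorted[5] = xxxxx$yy
  sorted[6] = yxxxxx$y
  sorted[7] = yyxxxxx$
sorted[1] = x$yyxxxx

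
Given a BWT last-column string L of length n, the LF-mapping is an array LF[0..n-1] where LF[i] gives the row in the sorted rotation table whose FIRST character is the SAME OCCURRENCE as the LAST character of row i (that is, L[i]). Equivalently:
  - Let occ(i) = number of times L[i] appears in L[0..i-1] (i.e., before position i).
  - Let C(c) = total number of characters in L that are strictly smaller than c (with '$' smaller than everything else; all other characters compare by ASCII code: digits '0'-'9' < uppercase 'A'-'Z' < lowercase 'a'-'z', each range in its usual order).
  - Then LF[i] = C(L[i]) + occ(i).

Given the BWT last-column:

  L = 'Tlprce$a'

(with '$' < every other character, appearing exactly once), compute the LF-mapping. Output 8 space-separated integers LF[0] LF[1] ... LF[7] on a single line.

Char counts: '$':1, 'T':1, 'a':1, 'c':1, 'e':1, 'l':1, 'p':1, 'r':1
C (first-col start): C('$')=0, C('T')=1, C('a')=2, C('c')=3, C('e')=4, C('l')=5, C('p')=6, C('r')=7
L[0]='T': occ=0, LF[0]=C('T')+0=1+0=1
L[1]='l': occ=0, LF[1]=C('l')+0=5+0=5
L[2]='p': occ=0, LF[2]=C('p')+0=6+0=6
L[3]='r': occ=0, LF[3]=C('r')+0=7+0=7
L[4]='c': occ=0, LF[4]=C('c')+0=3+0=3
L[5]='e': occ=0, LF[5]=C('e')+0=4+0=4
L[6]='$': occ=0, LF[6]=C('$')+0=0+0=0
L[7]='a': occ=0, LF[7]=C('a')+0=2+0=2

Answer: 1 5 6 7 3 4 0 2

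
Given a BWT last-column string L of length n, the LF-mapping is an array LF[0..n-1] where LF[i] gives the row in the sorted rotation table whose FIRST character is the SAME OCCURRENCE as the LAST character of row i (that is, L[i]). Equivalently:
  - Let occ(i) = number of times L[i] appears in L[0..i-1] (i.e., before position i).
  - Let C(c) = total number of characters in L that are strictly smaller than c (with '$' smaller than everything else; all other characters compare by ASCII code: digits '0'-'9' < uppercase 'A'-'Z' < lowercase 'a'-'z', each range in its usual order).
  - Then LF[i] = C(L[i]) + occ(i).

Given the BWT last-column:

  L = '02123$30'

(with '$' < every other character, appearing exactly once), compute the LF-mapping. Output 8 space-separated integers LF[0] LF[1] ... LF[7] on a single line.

Char counts: '$':1, '0':2, '1':1, '2':2, '3':2
C (first-col start): C('$')=0, C('0')=1, C('1')=3, C('2')=4, C('3')=6
L[0]='0': occ=0, LF[0]=C('0')+0=1+0=1
L[1]='2': occ=0, LF[1]=C('2')+0=4+0=4
L[2]='1': occ=0, LF[2]=C('1')+0=3+0=3
L[3]='2': occ=1, LF[3]=C('2')+1=4+1=5
L[4]='3': occ=0, LF[4]=C('3')+0=6+0=6
L[5]='$': occ=0, LF[5]=C('$')+0=0+0=0
L[6]='3': occ=1, LF[6]=C('3')+1=6+1=7
L[7]='0': occ=1, LF[7]=C('0')+1=1+1=2

Answer: 1 4 3 5 6 0 7 2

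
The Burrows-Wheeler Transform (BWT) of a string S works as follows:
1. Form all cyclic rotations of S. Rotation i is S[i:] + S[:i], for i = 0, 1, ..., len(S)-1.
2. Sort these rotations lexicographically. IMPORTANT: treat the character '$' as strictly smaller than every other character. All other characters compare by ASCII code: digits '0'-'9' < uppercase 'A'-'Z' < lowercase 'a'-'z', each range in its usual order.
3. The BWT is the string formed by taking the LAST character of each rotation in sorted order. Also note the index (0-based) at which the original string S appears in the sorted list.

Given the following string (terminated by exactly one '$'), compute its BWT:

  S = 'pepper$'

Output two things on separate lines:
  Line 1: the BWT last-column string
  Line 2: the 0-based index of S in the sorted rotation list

Answer: rpp$pee
3

Derivation:
All 7 rotations (rotation i = S[i:]+S[:i]):
  rot[0] = pepper$
  rot[1] = epper$p
  rot[2] = pper$pe
  rot[3] = per$pep
  rot[4] = er$pepp
  rot[5] = r$peppe
  rot[6] = $pepper
Sorted (with $ < everything):
  sorted[0] = $pepper  (last char: 'r')
  sorted[1] = epper$p  (last char: 'p')
  sorted[2] = er$pepp  (last char: 'p')
  sorted[3] = pepper$  (last char: '$')
  sorted[4] = per$pep  (last char: 'p')
  sorted[5] = pper$pe  (last char: 'e')
  sorted[6] = r$peppe  (last char: 'e')
Last column: rpp$pee
Original string S is at sorted index 3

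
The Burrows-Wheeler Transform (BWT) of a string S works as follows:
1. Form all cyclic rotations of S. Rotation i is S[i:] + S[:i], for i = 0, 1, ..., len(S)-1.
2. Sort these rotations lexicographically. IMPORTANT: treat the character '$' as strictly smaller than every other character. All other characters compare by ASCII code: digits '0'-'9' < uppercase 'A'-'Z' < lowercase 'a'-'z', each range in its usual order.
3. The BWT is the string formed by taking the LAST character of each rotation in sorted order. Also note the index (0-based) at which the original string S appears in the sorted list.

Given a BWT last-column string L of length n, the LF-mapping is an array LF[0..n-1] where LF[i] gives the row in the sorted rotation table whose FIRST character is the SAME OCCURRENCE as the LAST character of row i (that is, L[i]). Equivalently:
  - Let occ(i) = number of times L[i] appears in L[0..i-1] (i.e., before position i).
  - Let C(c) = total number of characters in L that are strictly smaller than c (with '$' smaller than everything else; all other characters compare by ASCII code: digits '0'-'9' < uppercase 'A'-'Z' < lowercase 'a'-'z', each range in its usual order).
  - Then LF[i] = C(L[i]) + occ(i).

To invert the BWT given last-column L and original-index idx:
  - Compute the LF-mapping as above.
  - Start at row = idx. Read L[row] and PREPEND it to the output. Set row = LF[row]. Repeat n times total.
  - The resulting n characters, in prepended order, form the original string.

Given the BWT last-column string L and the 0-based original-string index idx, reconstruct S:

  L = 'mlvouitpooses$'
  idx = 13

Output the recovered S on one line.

Answer: violetopossum$

Derivation:
LF mapping: 4 3 13 5 12 2 11 8 6 7 9 1 10 0
Walk LF starting at row 13, prepending L[row]:
  step 1: row=13, L[13]='$', prepend. Next row=LF[13]=0
  step 2: row=0, L[0]='m', prepend. Next row=LF[0]=4
  step 3: row=4, L[4]='u', prepend. Next row=LF[4]=12
  step 4: row=12, L[12]='s', prepend. Next row=LF[12]=10
  step 5: row=10, L[10]='s', prepend. Next row=LF[10]=9
  step 6: row=9, L[9]='o', prepend. Next row=LF[9]=7
  step 7: row=7, L[7]='p', prepend. Next row=LF[7]=8
  step 8: row=8, L[8]='o', prepend. Next row=LF[8]=6
  step 9: row=6, L[6]='t', prepend. Next row=LF[6]=11
  step 10: row=11, L[11]='e', prepend. Next row=LF[11]=1
  step 11: row=1, L[1]='l', prepend. Next row=LF[1]=3
  step 12: row=3, L[3]='o', prepend. Next row=LF[3]=5
  step 13: row=5, L[5]='i', prepend. Next row=LF[5]=2
  step 14: row=2, L[2]='v', prepend. Next row=LF[2]=13
Reversed output: violetopossum$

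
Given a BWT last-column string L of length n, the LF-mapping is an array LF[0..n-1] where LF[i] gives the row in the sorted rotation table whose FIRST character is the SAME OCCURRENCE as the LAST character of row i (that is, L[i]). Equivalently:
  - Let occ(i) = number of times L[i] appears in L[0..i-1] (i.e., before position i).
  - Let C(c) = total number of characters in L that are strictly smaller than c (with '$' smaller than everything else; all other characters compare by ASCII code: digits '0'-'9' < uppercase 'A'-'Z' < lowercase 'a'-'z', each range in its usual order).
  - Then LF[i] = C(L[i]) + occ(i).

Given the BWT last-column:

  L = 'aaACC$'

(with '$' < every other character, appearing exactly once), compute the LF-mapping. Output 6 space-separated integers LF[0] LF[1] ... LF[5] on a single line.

Char counts: '$':1, 'A':1, 'C':2, 'a':2
C (first-col start): C('$')=0, C('A')=1, C('C')=2, C('a')=4
L[0]='a': occ=0, LF[0]=C('a')+0=4+0=4
L[1]='a': occ=1, LF[1]=C('a')+1=4+1=5
L[2]='A': occ=0, LF[2]=C('A')+0=1+0=1
L[3]='C': occ=0, LF[3]=C('C')+0=2+0=2
L[4]='C': occ=1, LF[4]=C('C')+1=2+1=3
L[5]='$': occ=0, LF[5]=C('$')+0=0+0=0

Answer: 4 5 1 2 3 0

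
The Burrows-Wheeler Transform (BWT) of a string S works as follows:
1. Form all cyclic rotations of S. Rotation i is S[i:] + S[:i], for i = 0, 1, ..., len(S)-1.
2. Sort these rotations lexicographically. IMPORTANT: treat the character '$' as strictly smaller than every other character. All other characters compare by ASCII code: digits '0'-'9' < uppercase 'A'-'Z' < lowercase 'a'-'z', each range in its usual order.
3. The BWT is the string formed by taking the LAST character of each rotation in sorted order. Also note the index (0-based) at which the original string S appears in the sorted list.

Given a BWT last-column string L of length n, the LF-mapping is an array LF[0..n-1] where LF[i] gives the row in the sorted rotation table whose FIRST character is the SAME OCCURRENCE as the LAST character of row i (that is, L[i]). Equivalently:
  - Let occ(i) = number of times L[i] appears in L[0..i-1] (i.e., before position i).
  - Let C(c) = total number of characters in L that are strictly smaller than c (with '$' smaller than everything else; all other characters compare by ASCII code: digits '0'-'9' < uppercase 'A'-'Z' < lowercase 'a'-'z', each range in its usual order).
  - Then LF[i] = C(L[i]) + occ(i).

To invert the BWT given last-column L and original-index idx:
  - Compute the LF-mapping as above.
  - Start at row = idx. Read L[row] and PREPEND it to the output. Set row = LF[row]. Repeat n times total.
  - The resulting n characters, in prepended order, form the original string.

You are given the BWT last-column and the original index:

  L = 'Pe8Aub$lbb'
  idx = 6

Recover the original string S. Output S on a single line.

LF mapping: 3 7 1 2 9 4 0 8 5 6
Walk LF starting at row 6, prepending L[row]:
  step 1: row=6, L[6]='$', prepend. Next row=LF[6]=0
  step 2: row=0, L[0]='P', prepend. Next row=LF[0]=3
  step 3: row=3, L[3]='A', prepend. Next row=LF[3]=2
  step 4: row=2, L[2]='8', prepend. Next row=LF[2]=1
  step 5: row=1, L[1]='e', prepend. Next row=LF[1]=7
  step 6: row=7, L[7]='l', prepend. Next row=LF[7]=8
  step 7: row=8, L[8]='b', prepend. Next row=LF[8]=5
  step 8: row=5, L[5]='b', prepend. Next row=LF[5]=4
  step 9: row=4, L[4]='u', prepend. Next row=LF[4]=9
  step 10: row=9, L[9]='b', prepend. Next row=LF[9]=6
Reversed output: bubble8AP$

Answer: bubble8AP$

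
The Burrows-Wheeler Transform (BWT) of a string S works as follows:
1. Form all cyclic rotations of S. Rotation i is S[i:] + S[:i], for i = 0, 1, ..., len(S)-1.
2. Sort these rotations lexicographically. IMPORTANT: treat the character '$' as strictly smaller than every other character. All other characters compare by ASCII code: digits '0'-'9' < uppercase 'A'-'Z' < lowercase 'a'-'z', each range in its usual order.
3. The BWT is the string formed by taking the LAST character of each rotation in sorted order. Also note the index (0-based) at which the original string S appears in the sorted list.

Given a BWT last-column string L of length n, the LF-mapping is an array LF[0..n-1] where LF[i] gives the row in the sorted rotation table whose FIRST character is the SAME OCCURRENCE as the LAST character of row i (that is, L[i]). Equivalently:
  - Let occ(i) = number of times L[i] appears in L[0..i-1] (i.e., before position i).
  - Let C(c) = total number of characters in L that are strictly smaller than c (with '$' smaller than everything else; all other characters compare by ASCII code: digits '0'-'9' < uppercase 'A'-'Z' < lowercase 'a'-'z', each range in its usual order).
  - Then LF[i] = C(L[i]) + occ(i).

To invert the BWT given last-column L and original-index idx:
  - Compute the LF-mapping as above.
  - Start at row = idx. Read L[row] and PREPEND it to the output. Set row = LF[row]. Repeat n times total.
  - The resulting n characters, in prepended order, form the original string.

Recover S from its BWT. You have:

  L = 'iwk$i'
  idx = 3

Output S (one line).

LF mapping: 1 4 3 0 2
Walk LF starting at row 3, prepending L[row]:
  step 1: row=3, L[3]='$', prepend. Next row=LF[3]=0
  step 2: row=0, L[0]='i', prepend. Next row=LF[0]=1
  step 3: row=1, L[1]='w', prepend. Next row=LF[1]=4
  step 4: row=4, L[4]='i', prepend. Next row=LF[4]=2
  step 5: row=2, L[2]='k', prepend. Next row=LF[2]=3
Reversed output: kiwi$

Answer: kiwi$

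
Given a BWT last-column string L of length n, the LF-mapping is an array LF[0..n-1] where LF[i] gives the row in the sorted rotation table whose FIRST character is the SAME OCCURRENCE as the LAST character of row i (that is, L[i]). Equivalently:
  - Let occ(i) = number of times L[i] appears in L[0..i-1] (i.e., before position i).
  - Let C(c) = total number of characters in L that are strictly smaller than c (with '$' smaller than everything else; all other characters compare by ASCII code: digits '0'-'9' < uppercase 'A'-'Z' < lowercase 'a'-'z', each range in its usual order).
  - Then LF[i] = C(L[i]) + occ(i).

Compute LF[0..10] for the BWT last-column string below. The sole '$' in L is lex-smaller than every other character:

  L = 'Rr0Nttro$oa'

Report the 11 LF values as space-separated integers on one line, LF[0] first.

Char counts: '$':1, '0':1, 'N':1, 'R':1, 'a':1, 'o':2, 'r':2, 't':2
C (first-col start): C('$')=0, C('0')=1, C('N')=2, C('R')=3, C('a')=4, C('o')=5, C('r')=7, C('t')=9
L[0]='R': occ=0, LF[0]=C('R')+0=3+0=3
L[1]='r': occ=0, LF[1]=C('r')+0=7+0=7
L[2]='0': occ=0, LF[2]=C('0')+0=1+0=1
L[3]='N': occ=0, LF[3]=C('N')+0=2+0=2
L[4]='t': occ=0, LF[4]=C('t')+0=9+0=9
L[5]='t': occ=1, LF[5]=C('t')+1=9+1=10
L[6]='r': occ=1, LF[6]=C('r')+1=7+1=8
L[7]='o': occ=0, LF[7]=C('o')+0=5+0=5
L[8]='$': occ=0, LF[8]=C('$')+0=0+0=0
L[9]='o': occ=1, LF[9]=C('o')+1=5+1=6
L[10]='a': occ=0, LF[10]=C('a')+0=4+0=4

Answer: 3 7 1 2 9 10 8 5 0 6 4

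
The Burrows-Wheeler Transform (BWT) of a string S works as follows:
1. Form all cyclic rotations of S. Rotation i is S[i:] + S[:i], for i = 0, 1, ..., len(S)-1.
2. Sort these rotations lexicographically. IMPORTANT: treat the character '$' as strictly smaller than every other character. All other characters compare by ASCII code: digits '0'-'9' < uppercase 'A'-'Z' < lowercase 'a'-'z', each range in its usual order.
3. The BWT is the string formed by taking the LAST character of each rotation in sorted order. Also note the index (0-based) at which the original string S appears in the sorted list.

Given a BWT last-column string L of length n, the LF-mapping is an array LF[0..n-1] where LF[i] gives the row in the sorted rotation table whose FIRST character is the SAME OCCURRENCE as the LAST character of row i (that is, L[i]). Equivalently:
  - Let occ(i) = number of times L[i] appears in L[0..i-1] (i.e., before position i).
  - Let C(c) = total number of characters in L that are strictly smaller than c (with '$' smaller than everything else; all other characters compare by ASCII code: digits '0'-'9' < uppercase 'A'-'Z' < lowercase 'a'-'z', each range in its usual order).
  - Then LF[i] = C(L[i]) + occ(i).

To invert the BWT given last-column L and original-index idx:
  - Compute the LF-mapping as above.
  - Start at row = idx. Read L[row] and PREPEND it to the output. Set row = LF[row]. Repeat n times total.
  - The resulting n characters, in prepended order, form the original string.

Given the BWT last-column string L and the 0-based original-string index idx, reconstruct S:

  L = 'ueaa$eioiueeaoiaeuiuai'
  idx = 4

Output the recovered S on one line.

Answer: aiuueieaaaieeoeauoiiu$

Derivation:
LF mapping: 18 6 1 2 0 7 11 16 12 19 8 9 3 17 13 4 10 20 14 21 5 15
Walk LF starting at row 4, prepending L[row]:
  step 1: row=4, L[4]='$', prepend. Next row=LF[4]=0
  step 2: row=0, L[0]='u', prepend. Next row=LF[0]=18
  step 3: row=18, L[18]='i', prepend. Next row=LF[18]=14
  step 4: row=14, L[14]='i', prepend. Next row=LF[14]=13
  step 5: row=13, L[13]='o', prepend. Next row=LF[13]=17
  step 6: row=17, L[17]='u', prepend. Next row=LF[17]=20
  step 7: row=20, L[20]='a', prepend. Next row=LF[20]=5
  step 8: row=5, L[5]='e', prepend. Next row=LF[5]=7
  step 9: row=7, L[7]='o', prepend. Next row=LF[7]=16
  step 10: row=16, L[16]='e', prepend. Next row=LF[16]=10
  step 11: row=10, L[10]='e', prepend. Next row=LF[10]=8
  step 12: row=8, L[8]='i', prepend. Next row=LF[8]=12
  step 13: row=12, L[12]='a', prepend. Next row=LF[12]=3
  step 14: row=3, L[3]='a', prepend. Next row=LF[3]=2
  step 15: row=2, L[2]='a', prepend. Next row=LF[2]=1
  step 16: row=1, L[1]='e', prepend. Next row=LF[1]=6
  step 17: row=6, L[6]='i', prepend. Next row=LF[6]=11
  step 18: row=11, L[11]='e', prepend. Next row=LF[11]=9
  step 19: row=9, L[9]='u', prepend. Next row=LF[9]=19
  step 20: row=19, L[19]='u', prepend. Next row=LF[19]=21
  step 21: row=21, L[21]='i', prepend. Next row=LF[21]=15
  step 22: row=15, L[15]='a', prepend. Next row=LF[15]=4
Reversed output: aiuueieaaaieeoeauoiiu$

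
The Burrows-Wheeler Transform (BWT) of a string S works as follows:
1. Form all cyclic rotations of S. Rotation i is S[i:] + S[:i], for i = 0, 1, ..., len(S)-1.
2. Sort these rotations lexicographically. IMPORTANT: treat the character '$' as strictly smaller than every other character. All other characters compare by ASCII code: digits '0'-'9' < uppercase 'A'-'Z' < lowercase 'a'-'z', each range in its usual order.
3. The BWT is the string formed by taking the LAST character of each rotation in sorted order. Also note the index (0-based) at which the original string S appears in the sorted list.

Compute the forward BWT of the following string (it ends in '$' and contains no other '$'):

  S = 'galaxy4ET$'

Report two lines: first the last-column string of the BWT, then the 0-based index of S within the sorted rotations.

All 10 rotations (rotation i = S[i:]+S[:i]):
  rot[0] = galaxy4ET$
  rot[1] = alaxy4ET$g
  rot[2] = laxy4ET$ga
  rot[3] = axy4ET$gal
  rot[4] = xy4ET$gala
  rot[5] = y4ET$galax
  rot[6] = 4ET$galaxy
  rot[7] = ET$galaxy4
  rot[8] = T$galaxy4E
  rot[9] = $galaxy4ET
Sorted (with $ < everything):
  sorted[0] = $galaxy4ET  (last char: 'T')
  sorted[1] = 4ET$galaxy  (last char: 'y')
  sorted[2] = ET$galaxy4  (last char: '4')
  sorted[3] = T$galaxy4E  (last char: 'E')
  sorted[4] = alaxy4ET$g  (last char: 'g')
  sorted[5] = axy4ET$gal  (last char: 'l')
  sorted[6] = galaxy4ET$  (last char: '$')
  sorted[7] = laxy4ET$ga  (last char: 'a')
  sorted[8] = xy4ET$gala  (last char: 'a')
  sorted[9] = y4ET$galax  (last char: 'x')
Last column: Ty4Egl$aax
Original string S is at sorted index 6

Answer: Ty4Egl$aax
6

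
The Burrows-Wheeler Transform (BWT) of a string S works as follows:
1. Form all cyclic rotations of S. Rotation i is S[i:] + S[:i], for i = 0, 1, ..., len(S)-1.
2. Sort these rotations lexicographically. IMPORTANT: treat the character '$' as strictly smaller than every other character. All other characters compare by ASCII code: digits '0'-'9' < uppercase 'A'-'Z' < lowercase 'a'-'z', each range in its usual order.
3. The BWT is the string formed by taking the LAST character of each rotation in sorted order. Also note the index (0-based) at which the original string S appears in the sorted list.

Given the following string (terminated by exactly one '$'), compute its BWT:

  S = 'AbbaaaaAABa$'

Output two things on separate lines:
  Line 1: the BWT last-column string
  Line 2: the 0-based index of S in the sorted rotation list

All 12 rotations (rotation i = S[i:]+S[:i]):
  rot[0] = AbbaaaaAABa$
  rot[1] = bbaaaaAABa$A
  rot[2] = baaaaAABa$Ab
  rot[3] = aaaaAABa$Abb
  rot[4] = aaaAABa$Abba
  rot[5] = aaAABa$Abbaa
  rot[6] = aAABa$Abbaaa
  rot[7] = AABa$Abbaaaa
  rot[8] = ABa$AbbaaaaA
  rot[9] = Ba$AbbaaaaAA
  rot[10] = a$AbbaaaaAAB
  rot[11] = $AbbaaaaAABa
Sorted (with $ < everything):
  sorted[0] = $AbbaaaaAABa  (last char: 'a')
  sorted[1] = AABa$Abbaaaa  (last char: 'a')
  sorted[2] = ABa$AbbaaaaA  (last char: 'A')
  sorted[3] = AbbaaaaAABa$  (last char: '$')
  sorted[4] = Ba$AbbaaaaAA  (last char: 'A')
  sorted[5] = a$AbbaaaaAAB  (last char: 'B')
  sorted[6] = aAABa$Abbaaa  (last char: 'a')
  sorted[7] = aaAABa$Abbaa  (last char: 'a')
  sorted[8] = aaaAABa$Abba  (last char: 'a')
  sorted[9] = aaaaAABa$Abb  (last char: 'b')
  sorted[10] = baaaaAABa$Ab  (last char: 'b')
  sorted[11] = bbaaaaAABa$A  (last char: 'A')
Last column: aaA$ABaaabbA
Original string S is at sorted index 3

Answer: aaA$ABaaabbA
3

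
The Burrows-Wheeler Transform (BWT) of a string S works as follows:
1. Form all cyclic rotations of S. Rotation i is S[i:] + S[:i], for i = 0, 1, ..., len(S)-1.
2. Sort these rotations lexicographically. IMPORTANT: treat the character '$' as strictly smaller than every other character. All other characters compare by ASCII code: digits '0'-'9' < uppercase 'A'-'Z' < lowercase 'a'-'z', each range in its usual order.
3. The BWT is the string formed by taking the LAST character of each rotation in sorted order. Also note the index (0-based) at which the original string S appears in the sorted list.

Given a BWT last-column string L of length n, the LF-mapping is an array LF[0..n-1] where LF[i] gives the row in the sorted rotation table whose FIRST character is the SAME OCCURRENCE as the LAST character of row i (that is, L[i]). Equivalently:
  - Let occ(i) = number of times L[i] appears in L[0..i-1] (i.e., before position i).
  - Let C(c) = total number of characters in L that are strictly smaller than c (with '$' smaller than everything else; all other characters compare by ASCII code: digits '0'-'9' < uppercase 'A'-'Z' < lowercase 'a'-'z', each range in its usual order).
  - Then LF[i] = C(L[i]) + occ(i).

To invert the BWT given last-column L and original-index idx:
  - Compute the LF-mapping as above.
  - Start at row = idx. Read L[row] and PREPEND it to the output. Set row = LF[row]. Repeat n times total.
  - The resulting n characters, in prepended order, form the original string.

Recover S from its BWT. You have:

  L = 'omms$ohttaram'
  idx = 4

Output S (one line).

Answer: marshmtomato$

Derivation:
LF mapping: 7 4 5 10 0 8 3 11 12 1 9 2 6
Walk LF starting at row 4, prepending L[row]:
  step 1: row=4, L[4]='$', prepend. Next row=LF[4]=0
  step 2: row=0, L[0]='o', prepend. Next row=LF[0]=7
  step 3: row=7, L[7]='t', prepend. Next row=LF[7]=11
  step 4: row=11, L[11]='a', prepend. Next row=LF[11]=2
  step 5: row=2, L[2]='m', prepend. Next row=LF[2]=5
  step 6: row=5, L[5]='o', prepend. Next row=LF[5]=8
  step 7: row=8, L[8]='t', prepend. Next row=LF[8]=12
  step 8: row=12, L[12]='m', prepend. Next row=LF[12]=6
  step 9: row=6, L[6]='h', prepend. Next row=LF[6]=3
  step 10: row=3, L[3]='s', prepend. Next row=LF[3]=10
  step 11: row=10, L[10]='r', prepend. Next row=LF[10]=9
  step 12: row=9, L[9]='a', prepend. Next row=LF[9]=1
  step 13: row=1, L[1]='m', prepend. Next row=LF[1]=4
Reversed output: marshmtomato$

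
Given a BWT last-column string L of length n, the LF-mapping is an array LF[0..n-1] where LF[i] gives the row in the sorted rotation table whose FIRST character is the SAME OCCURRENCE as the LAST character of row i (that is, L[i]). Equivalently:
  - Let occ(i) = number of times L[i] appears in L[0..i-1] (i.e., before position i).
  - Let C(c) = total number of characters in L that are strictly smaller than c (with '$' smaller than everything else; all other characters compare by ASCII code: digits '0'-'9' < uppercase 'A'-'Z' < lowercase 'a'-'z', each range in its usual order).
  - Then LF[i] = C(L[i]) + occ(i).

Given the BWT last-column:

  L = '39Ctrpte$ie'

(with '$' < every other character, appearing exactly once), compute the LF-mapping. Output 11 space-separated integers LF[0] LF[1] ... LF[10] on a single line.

Answer: 1 2 3 9 8 7 10 4 0 6 5

Derivation:
Char counts: '$':1, '3':1, '9':1, 'C':1, 'e':2, 'i':1, 'p':1, 'r':1, 't':2
C (first-col start): C('$')=0, C('3')=1, C('9')=2, C('C')=3, C('e')=4, C('i')=6, C('p')=7, C('r')=8, C('t')=9
L[0]='3': occ=0, LF[0]=C('3')+0=1+0=1
L[1]='9': occ=0, LF[1]=C('9')+0=2+0=2
L[2]='C': occ=0, LF[2]=C('C')+0=3+0=3
L[3]='t': occ=0, LF[3]=C('t')+0=9+0=9
L[4]='r': occ=0, LF[4]=C('r')+0=8+0=8
L[5]='p': occ=0, LF[5]=C('p')+0=7+0=7
L[6]='t': occ=1, LF[6]=C('t')+1=9+1=10
L[7]='e': occ=0, LF[7]=C('e')+0=4+0=4
L[8]='$': occ=0, LF[8]=C('$')+0=0+0=0
L[9]='i': occ=0, LF[9]=C('i')+0=6+0=6
L[10]='e': occ=1, LF[10]=C('e')+1=4+1=5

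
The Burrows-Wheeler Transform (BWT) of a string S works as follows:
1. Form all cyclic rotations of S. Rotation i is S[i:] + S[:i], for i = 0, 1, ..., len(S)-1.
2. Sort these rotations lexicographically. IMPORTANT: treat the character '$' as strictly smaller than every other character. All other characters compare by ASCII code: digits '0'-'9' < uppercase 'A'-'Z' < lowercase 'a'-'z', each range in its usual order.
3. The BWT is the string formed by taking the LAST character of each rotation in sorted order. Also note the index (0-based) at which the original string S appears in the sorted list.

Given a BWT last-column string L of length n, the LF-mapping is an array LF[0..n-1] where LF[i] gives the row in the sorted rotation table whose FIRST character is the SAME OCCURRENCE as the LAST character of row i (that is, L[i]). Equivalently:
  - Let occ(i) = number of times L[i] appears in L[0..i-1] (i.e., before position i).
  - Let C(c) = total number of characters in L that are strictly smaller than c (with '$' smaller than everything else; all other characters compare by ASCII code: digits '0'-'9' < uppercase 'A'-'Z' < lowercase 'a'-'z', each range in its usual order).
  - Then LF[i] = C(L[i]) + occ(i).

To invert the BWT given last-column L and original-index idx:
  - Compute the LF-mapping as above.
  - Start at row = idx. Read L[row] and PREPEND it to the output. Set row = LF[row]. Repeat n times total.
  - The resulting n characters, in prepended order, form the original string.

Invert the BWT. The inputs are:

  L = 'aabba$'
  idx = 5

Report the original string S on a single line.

LF mapping: 1 2 4 5 3 0
Walk LF starting at row 5, prepending L[row]:
  step 1: row=5, L[5]='$', prepend. Next row=LF[5]=0
  step 2: row=0, L[0]='a', prepend. Next row=LF[0]=1
  step 3: row=1, L[1]='a', prepend. Next row=LF[1]=2
  step 4: row=2, L[2]='b', prepend. Next row=LF[2]=4
  step 5: row=4, L[4]='a', prepend. Next row=LF[4]=3
  step 6: row=3, L[3]='b', prepend. Next row=LF[3]=5
Reversed output: babaa$

Answer: babaa$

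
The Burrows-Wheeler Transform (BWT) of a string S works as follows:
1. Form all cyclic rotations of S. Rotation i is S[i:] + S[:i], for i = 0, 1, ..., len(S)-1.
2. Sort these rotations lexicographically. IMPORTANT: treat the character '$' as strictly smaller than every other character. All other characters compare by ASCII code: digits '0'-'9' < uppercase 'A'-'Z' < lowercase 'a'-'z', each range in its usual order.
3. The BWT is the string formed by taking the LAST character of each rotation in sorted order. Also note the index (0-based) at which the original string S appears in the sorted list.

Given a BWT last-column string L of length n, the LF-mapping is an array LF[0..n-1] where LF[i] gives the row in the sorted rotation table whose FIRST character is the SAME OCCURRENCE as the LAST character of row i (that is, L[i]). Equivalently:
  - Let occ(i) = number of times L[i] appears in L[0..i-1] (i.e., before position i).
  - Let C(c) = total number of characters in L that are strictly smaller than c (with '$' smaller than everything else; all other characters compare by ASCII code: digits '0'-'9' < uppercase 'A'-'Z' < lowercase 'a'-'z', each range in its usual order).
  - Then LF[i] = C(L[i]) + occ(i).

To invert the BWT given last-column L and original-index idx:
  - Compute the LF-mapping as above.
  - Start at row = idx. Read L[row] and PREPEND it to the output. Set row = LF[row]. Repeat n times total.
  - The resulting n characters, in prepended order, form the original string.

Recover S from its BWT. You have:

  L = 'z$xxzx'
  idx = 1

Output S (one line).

LF mapping: 4 0 1 2 5 3
Walk LF starting at row 1, prepending L[row]:
  step 1: row=1, L[1]='$', prepend. Next row=LF[1]=0
  step 2: row=0, L[0]='z', prepend. Next row=LF[0]=4
  step 3: row=4, L[4]='z', prepend. Next row=LF[4]=5
  step 4: row=5, L[5]='x', prepend. Next row=LF[5]=3
  step 5: row=3, L[3]='x', prepend. Next row=LF[3]=2
  step 6: row=2, L[2]='x', prepend. Next row=LF[2]=1
Reversed output: xxxzz$

Answer: xxxzz$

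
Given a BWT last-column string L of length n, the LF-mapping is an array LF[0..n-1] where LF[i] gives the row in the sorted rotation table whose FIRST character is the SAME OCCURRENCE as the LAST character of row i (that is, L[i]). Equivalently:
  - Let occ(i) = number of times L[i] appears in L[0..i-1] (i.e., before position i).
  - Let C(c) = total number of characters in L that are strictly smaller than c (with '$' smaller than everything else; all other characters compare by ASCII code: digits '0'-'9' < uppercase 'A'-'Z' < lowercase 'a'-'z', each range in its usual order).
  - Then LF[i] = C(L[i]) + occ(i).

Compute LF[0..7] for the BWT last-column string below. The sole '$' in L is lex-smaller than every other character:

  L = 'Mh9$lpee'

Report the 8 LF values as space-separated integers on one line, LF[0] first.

Answer: 2 5 1 0 6 7 3 4

Derivation:
Char counts: '$':1, '9':1, 'M':1, 'e':2, 'h':1, 'l':1, 'p':1
C (first-col start): C('$')=0, C('9')=1, C('M')=2, C('e')=3, C('h')=5, C('l')=6, C('p')=7
L[0]='M': occ=0, LF[0]=C('M')+0=2+0=2
L[1]='h': occ=0, LF[1]=C('h')+0=5+0=5
L[2]='9': occ=0, LF[2]=C('9')+0=1+0=1
L[3]='$': occ=0, LF[3]=C('$')+0=0+0=0
L[4]='l': occ=0, LF[4]=C('l')+0=6+0=6
L[5]='p': occ=0, LF[5]=C('p')+0=7+0=7
L[6]='e': occ=0, LF[6]=C('e')+0=3+0=3
L[7]='e': occ=1, LF[7]=C('e')+1=3+1=4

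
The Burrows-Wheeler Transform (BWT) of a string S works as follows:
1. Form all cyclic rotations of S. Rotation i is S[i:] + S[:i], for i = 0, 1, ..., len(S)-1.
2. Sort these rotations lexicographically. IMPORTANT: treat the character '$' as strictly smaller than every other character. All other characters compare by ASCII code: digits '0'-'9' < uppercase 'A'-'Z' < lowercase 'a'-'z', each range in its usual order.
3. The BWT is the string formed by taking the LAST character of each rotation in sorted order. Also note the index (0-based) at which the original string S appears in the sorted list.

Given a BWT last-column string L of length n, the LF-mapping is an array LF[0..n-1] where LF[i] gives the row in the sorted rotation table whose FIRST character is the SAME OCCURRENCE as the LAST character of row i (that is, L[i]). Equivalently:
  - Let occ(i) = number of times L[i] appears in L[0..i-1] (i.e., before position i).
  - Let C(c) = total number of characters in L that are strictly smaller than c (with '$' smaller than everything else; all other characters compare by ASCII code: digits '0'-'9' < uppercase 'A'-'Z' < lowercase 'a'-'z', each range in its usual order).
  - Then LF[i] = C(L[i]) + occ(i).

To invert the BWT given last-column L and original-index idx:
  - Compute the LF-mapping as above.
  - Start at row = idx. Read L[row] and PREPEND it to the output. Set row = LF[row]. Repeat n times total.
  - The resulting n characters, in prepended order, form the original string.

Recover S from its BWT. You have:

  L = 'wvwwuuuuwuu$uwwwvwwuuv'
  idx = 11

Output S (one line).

Answer: vwuwwuuvuuuvwwwuuuwww$

Derivation:
LF mapping: 13 10 14 15 1 2 3 4 16 5 6 0 7 17 18 19 11 20 21 8 9 12
Walk LF starting at row 11, prepending L[row]:
  step 1: row=11, L[11]='$', prepend. Next row=LF[11]=0
  step 2: row=0, L[0]='w', prepend. Next row=LF[0]=13
  step 3: row=13, L[13]='w', prepend. Next row=LF[13]=17
  step 4: row=17, L[17]='w', prepend. Next row=LF[17]=20
  step 5: row=20, L[20]='u', prepend. Next row=LF[20]=9
  step 6: row=9, L[9]='u', prepend. Next row=LF[9]=5
  step 7: row=5, L[5]='u', prepend. Next row=LF[5]=2
  step 8: row=2, L[2]='w', prepend. Next row=LF[2]=14
  step 9: row=14, L[14]='w', prepend. Next row=LF[14]=18
  step 10: row=18, L[18]='w', prepend. Next row=LF[18]=21
  step 11: row=21, L[21]='v', prepend. Next row=LF[21]=12
  step 12: row=12, L[12]='u', prepend. Next row=LF[12]=7
  step 13: row=7, L[7]='u', prepend. Next row=LF[7]=4
  step 14: row=4, L[4]='u', prepend. Next row=LF[4]=1
  step 15: row=1, L[1]='v', prepend. Next row=LF[1]=10
  step 16: row=10, L[10]='u', prepend. Next row=LF[10]=6
  step 17: row=6, L[6]='u', prepend. Next row=LF[6]=3
  step 18: row=3, L[3]='w', prepend. Next row=LF[3]=15
  step 19: row=15, L[15]='w', prepend. Next row=LF[15]=19
  step 20: row=19, L[19]='u', prepend. Next row=LF[19]=8
  step 21: row=8, L[8]='w', prepend. Next row=LF[8]=16
  step 22: row=16, L[16]='v', prepend. Next row=LF[16]=11
Reversed output: vwuwwuuvuuuvwwwuuuwww$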